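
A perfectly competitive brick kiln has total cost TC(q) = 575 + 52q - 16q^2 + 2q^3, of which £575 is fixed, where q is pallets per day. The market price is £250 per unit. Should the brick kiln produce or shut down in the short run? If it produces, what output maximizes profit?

Produce at q = 9

From TC, MC = TC'(q) = 52 - 32q + 6q^2 and AVC = VC/q = 52 - 16q + 2q^2.
The AVC parabola has its vertex at q = 16/4 = 4, where AVC = 52 - 16·4 + 2·4^2 = £20.
Since P = £250 ≥ min AVC = £20, price covers variable cost and the firm should produce.
Solving P = MC: -198 - 32q + 6q^2 = 0 ⇒ q = -11/3 or 9. On the upward-sloping branch, q* = 9.
Check: AVC at q = 9 is £70 ≤ P, so revenue covers variable cost.
Profit = P·q − TC = 250·9 − 1205 = £1045.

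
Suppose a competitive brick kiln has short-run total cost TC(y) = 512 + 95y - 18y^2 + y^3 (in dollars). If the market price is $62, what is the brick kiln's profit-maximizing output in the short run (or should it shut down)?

Produce at y = 11

From TC, MC = TC'(y) = 95 - 36y + 3y^2 and AVC = VC/y = 95 - 18y + y^2.
The AVC parabola has its vertex at y = 18/2 = 9, where AVC = 95 - 18·9 + 9^2 = $14.
Because $62 ≥ $14, revenue can cover variable cost; the firm operates.
Set P = MC: 62 = 95 - 36y + 3y^2 → 33 - 36y + 3y^2 = 0. The roots are y = 1 and y = 11; the profit-maximizing output is on the rising part of MC, so y* = 11.
Check: AVC at y = 11 is $18 ≤ P, so revenue covers variable cost.
Profit = P·y − TC = 62·11 − 710 = -$28, a loss, but smaller than the $512 fixed cost the firm would lose by shutting down.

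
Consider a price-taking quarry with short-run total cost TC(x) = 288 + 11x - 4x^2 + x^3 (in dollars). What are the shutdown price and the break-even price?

AVC = 11 - 4x + x^2; minimized at x = 2, giving min AVC = $7. That is the shutdown price.
ATC = 288/x + 11 - 4x + x^2. Setting dATC/dx = −288/x^2 − 4 + 2x = 0 gives x = 6 (since 2·6^3 − 4·6^2 = 288).
min ATC = 288/6 + 11 − 4·6 + 6^2 = $71. That is the break-even price.
For $7 ≤ P < $71 the firm produces at a loss; below $7 it shuts down.

Shutdown price = $7; break-even price = $71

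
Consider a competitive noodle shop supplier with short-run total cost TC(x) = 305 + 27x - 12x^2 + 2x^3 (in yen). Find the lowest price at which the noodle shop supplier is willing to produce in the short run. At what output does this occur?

¥9 per unit, at x = 3

The shutdown price is the minimum of AVC. VC = 27x - 12x^2 + 2x^3, so AVC = 27 - 12x + 2x^2.
At the minimum of AVC, MC = AVC. MC = 27 - 24x + 6x^2; setting MC = AVC gives 4x^2 - 12x = 0, so x = 3. min AVC = 9.
The firm shuts down for any P below ¥9.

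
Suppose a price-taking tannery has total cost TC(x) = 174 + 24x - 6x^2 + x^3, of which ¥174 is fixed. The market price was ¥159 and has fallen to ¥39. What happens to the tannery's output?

AVC = 24 - 6x + x^2, minimized at x = 3 where min AVC = ¥15. MC = 24 - 12x + 3x^2.
With P = ¥159 above the shutdown price, P = MC gives x = 9.
At P = ¥39 ≥ min AVC, set P = MC: x = 5. The firm stays open but cuts output.

Output falls from 9 to 5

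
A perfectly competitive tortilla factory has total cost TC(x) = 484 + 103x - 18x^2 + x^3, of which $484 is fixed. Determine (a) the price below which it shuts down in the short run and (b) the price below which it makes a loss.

Shutdown price = $22; break-even price = $70

Shutdown price = min AVC. AVC = 103 - 18x + x^2, with vertex at x = 9 and minimum $22.
ATC = 484/x + 103 - 18x + x^2. Setting dATC/dx = −484/x^2 − 18 + 2x = 0 gives x = 11 (since 2·11^3 − 18·11^2 = 484).
min ATC = 484/11 + 103 − 18·11 + 11^2 = $70. That is the break-even price.
Between these two prices the firm operates at a loss; above $70 it earns a profit.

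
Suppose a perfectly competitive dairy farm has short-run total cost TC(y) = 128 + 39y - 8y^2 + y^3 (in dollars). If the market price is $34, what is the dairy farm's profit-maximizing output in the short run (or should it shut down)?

Produce at y = 5

Variable cost is VC = 39y - 8y^2 + y^3, so AVC = VC/y = 39 - 8y + y^2 and MC = dTC/dy = 39 - 16y + 3y^2.
The AVC parabola has its vertex at y = 8/2 = 4, where AVC = 39 - 8·4 + 4^2 = $23.
P = $34 exceeds min AVC = $23, so the firm stays open.
Set P = MC: 34 = 39 - 16y + 3y^2 → 5 - 16y + 3y^2 = 0. The roots are y = 1/3 and y = 5; the profit-maximizing output is on the rising part of MC, so y* = 5.
Check: AVC at y = 5 is $24 ≤ P, so revenue covers variable cost.
Profit = P·y − TC = 34·5 − 248 = -$78, a loss, but smaller than the $128 fixed cost the firm would lose by shutting down.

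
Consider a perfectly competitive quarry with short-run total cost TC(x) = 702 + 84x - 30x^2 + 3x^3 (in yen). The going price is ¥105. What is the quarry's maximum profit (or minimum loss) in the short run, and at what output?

Profit = -¥114 at x = 7

AVC = 84 - 30x + 3x^2 has its minimum ¥9 at x = 5; price ¥105 clears that bar, so the firm operates.
With MC = 84 - 60x + 9x^2, P = MC on the upward-sloping part at x* = 7.
TR = 105·7 = 735. TC = 702 + 147 = 849. Profit = 735 − 849 = -¥114.
Shutting down would mean losing the fixed cost of ¥702, so operating at a loss of ¥114 is better by ¥588.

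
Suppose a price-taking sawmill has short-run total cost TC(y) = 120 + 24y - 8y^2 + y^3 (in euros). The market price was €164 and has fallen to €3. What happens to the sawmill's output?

MC = 24 - 16y + 3y^2; the shutdown threshold is min AVC = €8 (at y = 4).
At P = €164 ≥ min AVC, set P = MC on the rising branch: y = 10.
At P = €3 < min AVC = €8, price no longer covers variable cost at any output, so the firm shuts down: y = 0.

Output falls from 10 to 0 (the firm shuts down)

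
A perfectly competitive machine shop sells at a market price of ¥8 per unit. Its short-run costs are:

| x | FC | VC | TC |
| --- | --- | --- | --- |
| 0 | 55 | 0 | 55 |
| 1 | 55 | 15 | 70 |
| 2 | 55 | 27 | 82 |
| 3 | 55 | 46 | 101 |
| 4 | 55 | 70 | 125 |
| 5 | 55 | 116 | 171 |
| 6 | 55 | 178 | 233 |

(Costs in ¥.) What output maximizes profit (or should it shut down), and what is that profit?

Tabulate TR − TC: x=0: -55; x=1: -62; x=2: -66; x=3: -77; x=4: -93; x=5: -131; x=6: -185.
Profit is highest at x = 0. Equivalently, the lowest AVC in the table is 27/2 ≈ ¥13.50 at x = 2, and P = ¥8 falls below it — price never covers variable cost, so the firm shuts down and loses only its fixed cost.

x = 0 (shut down); profit = -¥55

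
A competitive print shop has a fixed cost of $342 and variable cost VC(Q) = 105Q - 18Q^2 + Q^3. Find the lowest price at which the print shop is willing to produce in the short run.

The shutdown price is the minimum of AVC. VC = 105Q - 18Q^2 + Q^3, so AVC = 105 - 18Q + Q^2.
dAVC/dQ = -18 + 2Q = 0 gives Q = 9. min AVC = 105 - 18·9 + 9^2 = 24.
For P < $24 the firm produces nothing.

$24 per unit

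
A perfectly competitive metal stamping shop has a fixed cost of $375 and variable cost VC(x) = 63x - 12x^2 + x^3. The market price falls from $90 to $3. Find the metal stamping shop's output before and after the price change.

AVC = 63 - 12x + x^2, minimized at x = 6 where min AVC = $27. MC = 63 - 24x + 3x^2.
With P = $90 above the shutdown price, P = MC gives x = 9.
At P = $3 < min AVC = $27, price no longer covers variable cost at any output, so the firm shuts down: x = 0.

Output falls from 9 to 0 (the firm shuts down)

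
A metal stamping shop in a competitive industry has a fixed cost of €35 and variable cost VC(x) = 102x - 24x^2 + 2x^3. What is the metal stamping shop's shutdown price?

€30 per unit

The firm shuts down when price falls below the minimum of average variable cost. AVC = VC/x = 102 - 24x + 2x^2.
At the minimum of AVC, MC = AVC. MC = 102 - 48x + 6x^2; setting MC = AVC gives 4x^2 - 24x = 0, so x = 6. min AVC = 30.
For P < €30 the firm produces nothing.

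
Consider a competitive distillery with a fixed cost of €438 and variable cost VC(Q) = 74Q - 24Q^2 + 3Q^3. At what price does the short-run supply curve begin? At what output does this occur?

The firm shuts down when price falls below the minimum of average variable cost. AVC = VC/Q = 74 - 24Q + 3Q^2.
dAVC/dQ = -24 + 6Q = 0 gives Q = 4. min AVC = 74 - 24·4 + 3·4^2 = 26.
The firm shuts down for any P below €26.

€26 per unit, at Q = 4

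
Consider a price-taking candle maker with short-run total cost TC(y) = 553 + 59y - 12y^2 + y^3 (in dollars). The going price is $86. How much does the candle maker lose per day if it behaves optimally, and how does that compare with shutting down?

Profit = -$67 at y = 9

AVC = 59 - 12y + y^2; min AVC = $23 at y = 6. Since P = $86 ≥ min AVC, the firm produces.
With MC = 59 - 24y + 3y^2, P = MC on the upward-sloping part at y* = 9.
TR = 86·9 = 774. TC = 553 + 288 = 841. Profit = 774 − 841 = -$67.
Shutting down would mean losing the fixed cost of $553, so operating at a loss of $67 is better by $486.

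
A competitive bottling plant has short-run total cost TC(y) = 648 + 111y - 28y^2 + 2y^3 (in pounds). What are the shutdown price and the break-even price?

Shutdown price = min AVC. AVC = 111 - 28y + 2y^2, with vertex at y = 7 and minimum £13.
ATC = 648/y + 111 - 28y + 2y^2. Setting dATC/dy = −648/y^2 − 28 + 4y = 0 gives y = 9 (since 4·9^3 − 28·9^2 = 648).
min ATC = 648/9 + 111 − 28·9 + 2·9^2 = £93. That is the break-even price.
For £13 ≤ P < £93 the firm produces at a loss; below £13 it shuts down.

Shutdown price = £13; break-even price = £93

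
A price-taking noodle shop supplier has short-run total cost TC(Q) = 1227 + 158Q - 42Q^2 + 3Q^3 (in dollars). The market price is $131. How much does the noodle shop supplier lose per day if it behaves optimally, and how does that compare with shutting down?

AVC = 158 - 42Q + 3Q^2 has its minimum $11 at Q = 7; price $131 clears that bar, so the firm operates.
MC = 158 - 84Q + 9Q^2. Setting P = MC and taking the root on the rising branch gives Q* = 9.
TR = 131·9 = 1179. TC = 1227 + 207 = 1434. Profit = 1179 − 1434 = -$255.
That loss of $255 beats the $1227 the firm would lose by shutting down; producing recovers $972 of fixed cost.

Profit = -$255 at Q = 9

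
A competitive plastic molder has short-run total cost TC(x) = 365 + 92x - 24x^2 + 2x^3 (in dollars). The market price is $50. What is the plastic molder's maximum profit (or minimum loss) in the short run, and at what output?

AVC = 92 - 24x + 2x^2; min AVC = $20 at x = 6. Since P = $50 ≥ min AVC, the firm produces.
MC = 92 - 48x + 6x^2. Setting P = MC and taking the root on the rising branch gives x* = 7.
TR = 50·7 = 350. TC = 365 + 154 = 519. Profit = 350 − 519 = -$169.
Shutting down would mean losing the fixed cost of $365, so operating at a loss of $169 is better by $196.

Profit = -$169 at x = 7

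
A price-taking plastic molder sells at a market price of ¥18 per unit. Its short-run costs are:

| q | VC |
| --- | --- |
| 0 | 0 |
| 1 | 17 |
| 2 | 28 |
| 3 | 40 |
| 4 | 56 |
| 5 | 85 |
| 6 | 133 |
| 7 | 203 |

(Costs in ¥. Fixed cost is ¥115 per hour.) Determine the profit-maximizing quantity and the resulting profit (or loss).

q = 4; profit = -¥99

Profit at each row (π = 18q − TC): q=0: -115; q=1: -114; q=2: -107; q=3: -101; q=4: -99; q=5: -110; q=6: -140; q=7: -192.
Profit is maximized at q = 4. AVC there is 56/4 = ¥14 ≤ P, so producing beats shutting down (which would give -¥115).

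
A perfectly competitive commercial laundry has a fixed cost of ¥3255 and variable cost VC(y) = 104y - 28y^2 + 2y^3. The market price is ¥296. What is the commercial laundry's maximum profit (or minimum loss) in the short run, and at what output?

Profit = -¥375 at y = 12

AVC = 104 - 28y + 2y^2; min AVC = ¥6 at y = 7. Since P = ¥296 ≥ min AVC, the firm produces.
MC = 104 - 56y + 6y^2. Setting P = MC and taking the root on the rising branch gives y* = 12.
TR = 296·12 = 3552. TC = 3255 + 672 = 3927. Profit = 3552 − 3927 = -¥375.
By producing, the firm covers all variable cost plus ¥2880 of fixed cost; shutting down would lose the full ¥3255.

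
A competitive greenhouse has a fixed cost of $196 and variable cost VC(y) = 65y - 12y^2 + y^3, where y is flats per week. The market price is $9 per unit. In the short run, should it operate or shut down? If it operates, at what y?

Shut down

Strip out fixed cost: VC = 65y - 12y^2 + y^3. Then AVC = 65 - 12y + y^2 and MC = 65 - 24y + 3y^2.
AVC is minimized where dAVC/dy = -12 + 2y = 0, at y = 6; min AVC = 65 - 12·6 + 6^2 = $29.
P = $9 lies below min AVC = $29; no output level covers variable cost.
Shutting down limits the loss to fixed cost, $196.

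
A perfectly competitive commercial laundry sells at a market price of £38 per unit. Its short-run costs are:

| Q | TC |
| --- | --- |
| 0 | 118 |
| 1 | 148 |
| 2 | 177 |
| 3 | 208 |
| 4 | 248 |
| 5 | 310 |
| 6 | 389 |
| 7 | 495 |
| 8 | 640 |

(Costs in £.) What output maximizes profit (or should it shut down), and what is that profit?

Q = 3; profit = -£94

Tabulate TR − TC: Q=0: -118; Q=1: -110; Q=2: -101; Q=3: -94; Q=4: -96; Q=5: -120; Q=6: -161; Q=7: -229; Q=8: -336.
Profit is maximized at Q = 3. AVC there is 90/3 = £30 ≤ P, so producing beats shutting down (which would give -£118).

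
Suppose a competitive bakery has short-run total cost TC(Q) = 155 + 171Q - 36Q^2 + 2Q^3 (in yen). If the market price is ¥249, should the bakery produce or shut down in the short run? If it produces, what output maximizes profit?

Produce at Q = 13

Variable cost is VC = 171Q - 36Q^2 + 2Q^3, so AVC = VC/Q = 171 - 36Q + 2Q^2 and MC = dTC/dQ = 171 - 72Q + 6Q^2.
The AVC parabola has its vertex at Q = 36/4 = 9, where AVC = 171 - 36·9 + 2·9^2 = ¥9.
Since P = ¥249 ≥ min AVC = ¥9, price covers variable cost and the firm should produce.
P = MC gives -78 - 72Q + 6Q^2 = 0, with roots -1 and 13. Take the larger (rising MC): Q* = 13.
Check: AVC at Q = 13 is ¥41 ≤ P, so revenue covers variable cost.
Profit = P·Q − TC = 249·13 − 688 = ¥2549.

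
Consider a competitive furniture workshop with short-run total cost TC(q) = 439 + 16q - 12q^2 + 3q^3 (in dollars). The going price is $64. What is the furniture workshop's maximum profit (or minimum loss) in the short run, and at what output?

Profit = -$247 at q = 4

AVC = 16 - 12q + 3q^2 has its minimum $4 at q = 2; price $64 clears that bar, so the firm operates.
MC = 16 - 24q + 9q^2. Setting P = MC and taking the root on the rising branch gives q* = 4.
TR = 64·4 = 256. TC = 439 + 64 = 503. Profit = 256 − 503 = -$247.
By producing, the firm covers all variable cost plus $192 of fixed cost; shutting down would lose the full $439.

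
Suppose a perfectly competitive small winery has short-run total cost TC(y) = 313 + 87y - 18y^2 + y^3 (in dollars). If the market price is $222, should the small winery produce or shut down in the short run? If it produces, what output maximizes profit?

From TC, MC = TC'(y) = 87 - 36y + 3y^2 and AVC = VC/y = 87 - 18y + y^2.
The AVC parabola has its vertex at y = 18/2 = 9, where AVC = 87 - 18·9 + 9^2 = $6.
P = $222 exceeds min AVC = $6, so the firm stays open.
P = MC gives -135 - 36y + 3y^2 = 0, with roots -3 and 15. Take the larger (rising MC): y* = 15.
Check: AVC at y = 15 is $42 ≤ P, so revenue covers variable cost.
Profit = P·y − TC = 222·15 − 943 = $2387.

Produce at y = 15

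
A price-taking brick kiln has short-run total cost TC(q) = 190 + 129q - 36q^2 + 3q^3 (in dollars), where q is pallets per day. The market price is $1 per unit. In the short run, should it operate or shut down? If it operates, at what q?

Shut down

From TC, MC = TC'(q) = 129 - 72q + 9q^2 and AVC = VC/q = 129 - 36q + 3q^2.
AVC hits its minimum where MC = AVC, at q = 6, giving min AVC = 129 - 36·6 + 3·6^2 = $21.
P = $1 lies below min AVC = $21; no output level covers variable cost.
The firm minimizes its loss by shutting down and losing only its fixed cost of $190.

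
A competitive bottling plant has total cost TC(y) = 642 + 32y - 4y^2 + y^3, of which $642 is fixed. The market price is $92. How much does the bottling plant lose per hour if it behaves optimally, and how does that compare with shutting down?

AVC = 32 - 4y + y^2 has its minimum $28 at y = 2; price $92 clears that bar, so the firm operates.
With MC = 32 - 8y + 3y^2, P = MC on the upward-sloping part at y* = 6.
TR = 92·6 = 552. TC = 642 + 264 = 906. Profit = 552 − 906 = -$354.
That loss of $354 beats the $642 the firm would lose by shutting down; producing recovers $288 of fixed cost.

Profit = -$354 at y = 6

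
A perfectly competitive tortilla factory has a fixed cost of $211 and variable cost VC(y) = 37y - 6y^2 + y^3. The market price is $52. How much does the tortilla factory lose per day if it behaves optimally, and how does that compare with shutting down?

AVC = 37 - 6y + y^2 has its minimum $28 at y = 3; price $52 clears that bar, so the firm operates.
MC = 37 - 12y + 3y^2. Setting P = MC and taking the root on the rising branch gives y* = 5.
TR = 52·5 = 260. TC = 211 + 160 = 371. Profit = 260 − 371 = -$111.
Shutting down would mean losing the fixed cost of $211, so operating at a loss of $111 is better by $100.

Profit = -$111 at y = 5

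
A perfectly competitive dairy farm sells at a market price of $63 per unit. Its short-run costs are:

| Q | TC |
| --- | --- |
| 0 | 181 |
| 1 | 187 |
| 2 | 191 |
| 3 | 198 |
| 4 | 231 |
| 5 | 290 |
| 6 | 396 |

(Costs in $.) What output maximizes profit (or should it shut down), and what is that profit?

Q = 5; profit = $25

Tabulate TR − TC: Q=0: -181; Q=1: -124; Q=2: -65; Q=3: -9; Q=4: 21; Q=5: 25; Q=6: -18.
Profit is maximized at Q = 5. AVC there is 109/5 = $21.80 ≤ P, so producing beats shutting down (which would give -$181).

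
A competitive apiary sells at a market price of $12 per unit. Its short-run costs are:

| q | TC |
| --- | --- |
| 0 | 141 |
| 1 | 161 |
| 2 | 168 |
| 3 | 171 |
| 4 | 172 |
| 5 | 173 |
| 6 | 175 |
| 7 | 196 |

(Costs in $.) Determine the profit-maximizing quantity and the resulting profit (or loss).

q = 6; profit = -$103

Tabulate TR − TC: q=0: -141; q=1: -149; q=2: -144; q=3: -135; q=4: -124; q=5: -113; q=6: -103; q=7: -112.
Profit is maximized at q = 6. AVC there is 34/6 = $5.67 ≤ P, so producing beats shutting down (which would give -$141).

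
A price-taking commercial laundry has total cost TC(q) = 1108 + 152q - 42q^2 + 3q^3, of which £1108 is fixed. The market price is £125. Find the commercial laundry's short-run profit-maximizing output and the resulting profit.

Profit = -£136 at q = 9

AVC = 152 - 42q + 3q^2; min AVC = £5 at q = 7. Since P = £125 ≥ min AVC, the firm produces.
MC = 152 - 84q + 9q^2. Setting P = MC and taking the root on the rising branch gives q* = 9.
TR = 125·9 = 1125. TC = 1108 + 153 = 1261. Profit = 1125 − 1261 = -£136.
That loss of £136 beats the £1108 the firm would lose by shutting down; producing recovers £972 of fixed cost.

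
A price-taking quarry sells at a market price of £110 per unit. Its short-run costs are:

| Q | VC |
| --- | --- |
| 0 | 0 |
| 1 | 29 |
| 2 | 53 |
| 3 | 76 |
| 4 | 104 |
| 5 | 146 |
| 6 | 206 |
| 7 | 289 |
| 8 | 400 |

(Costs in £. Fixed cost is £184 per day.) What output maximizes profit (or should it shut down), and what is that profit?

Q = 7; profit = £297

Profit at each row (π = 110Q − TC): Q=0: -184; Q=1: -103; Q=2: -17; Q=3: 70; Q=4: 152; Q=5: 220; Q=6: 270; Q=7: 297; Q=8: 296.
Profit is maximized at Q = 7. AVC there is 289/7 = £41.29 ≤ P, so producing beats shutting down (which would give -£184).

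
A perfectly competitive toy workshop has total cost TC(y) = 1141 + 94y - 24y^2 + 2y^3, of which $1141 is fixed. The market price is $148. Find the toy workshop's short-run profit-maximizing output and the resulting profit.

AVC = 94 - 24y + 2y^2; min AVC = $22 at y = 6. Since P = $148 ≥ min AVC, the firm produces.
With MC = 94 - 48y + 6y^2, P = MC on the upward-sloping part at y* = 9.
TR = 148·9 = 1332. TC = 1141 + 360 = 1501. Profit = 1332 − 1501 = -$169.
By producing, the firm covers all variable cost plus $972 of fixed cost; shutting down would lose the full $1141.

Profit = -$169 at y = 9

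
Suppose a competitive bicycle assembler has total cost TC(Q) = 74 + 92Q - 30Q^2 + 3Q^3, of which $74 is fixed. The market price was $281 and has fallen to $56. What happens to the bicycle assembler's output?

AVC = 92 - 30Q + 3Q^2, minimized at Q = 5 where min AVC = $17. MC = 92 - 60Q + 9Q^2.
With P = $281 above the shutdown price, P = MC gives Q = 9.
At P = $56 ≥ min AVC, set P = MC: Q = 6. The firm stays open but cuts output.

Output falls from 9 to 6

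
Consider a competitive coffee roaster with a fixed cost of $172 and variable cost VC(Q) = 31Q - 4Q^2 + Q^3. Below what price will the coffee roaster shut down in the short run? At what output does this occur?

$27 per unit, at Q = 2

The shutdown price is the minimum of AVC. VC = 31Q - 4Q^2 + Q^3, so AVC = 31 - 4Q + Q^2.
At the minimum of AVC, MC = AVC. MC = 31 - 8Q + 3Q^2; setting MC = AVC gives 2Q^2 - 4Q = 0, so Q = 2. min AVC = 27.
For P < $27 the firm produces nothing.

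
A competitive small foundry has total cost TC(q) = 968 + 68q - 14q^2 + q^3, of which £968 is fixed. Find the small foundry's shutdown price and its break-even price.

AVC = 68 - 14q + q^2; minimized at q = 7, giving min AVC = £19. That is the shutdown price.
ATC = 968/q + 68 - 14q + q^2. Setting dATC/dq = −968/q^2 − 14 + 2q = 0 gives q = 11 (since 2·11^3 − 14·11^2 = 968).
min ATC = 968/11 + 68 − 14·11 + 11^2 = £123. That is the break-even price.
Between these two prices the firm operates at a loss; above £123 it earns a profit.

Shutdown price = £19; break-even price = £123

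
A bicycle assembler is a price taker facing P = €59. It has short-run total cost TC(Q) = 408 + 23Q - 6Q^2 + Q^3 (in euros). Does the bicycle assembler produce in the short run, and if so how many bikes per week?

Variable cost is VC = 23Q - 6Q^2 + Q^3, so AVC = VC/Q = 23 - 6Q + Q^2 and MC = dTC/dQ = 23 - 12Q + 3Q^2.
AVC is minimized where dAVC/dQ = -6 + 2Q = 0, at Q = 3; min AVC = 23 - 6·3 + 3^2 = €14.
Since P = €59 ≥ min AVC = €14, price covers variable cost and the firm should produce.
P = MC gives -36 - 12Q + 3Q^2 = 0, with roots -2 and 6. Take the larger (rising MC): Q* = 6.
Check: AVC at Q = 6 is €23 ≤ P, so revenue covers variable cost.
Profit = P·Q − TC = 59·6 − 546 = -€192, a loss, but smaller than the €408 fixed cost the firm would lose by shutting down.

Produce at Q = 6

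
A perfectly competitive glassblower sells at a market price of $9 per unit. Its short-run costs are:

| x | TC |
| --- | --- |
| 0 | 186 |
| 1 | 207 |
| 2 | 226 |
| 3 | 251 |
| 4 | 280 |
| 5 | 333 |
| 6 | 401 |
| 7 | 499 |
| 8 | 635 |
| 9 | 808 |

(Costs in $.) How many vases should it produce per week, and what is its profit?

Tabulate TR − TC: x=0: -186; x=1: -198; x=2: -208; x=3: -224; x=4: -244; x=5: -288; x=6: -347; x=7: -436; x=8: -563; x=9: -727.
Profit is highest at x = 0. Equivalently, the lowest AVC in the table is 40/2 ≈ $20 at x = 2, and P = $9 falls below it — price never covers variable cost, so the firm shuts down and loses only its fixed cost.

x = 0 (shut down); profit = -$186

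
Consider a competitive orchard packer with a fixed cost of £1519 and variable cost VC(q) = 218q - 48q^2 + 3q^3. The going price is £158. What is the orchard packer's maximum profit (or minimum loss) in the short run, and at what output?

Profit = -£319 at q = 10

AVC = 218 - 48q + 3q^2; min AVC = £26 at q = 8. Since P = £158 ≥ min AVC, the firm produces.
MC = 218 - 96q + 9q^2. Setting P = MC and taking the root on the rising branch gives q* = 10.
TR = 158·10 = 1580. TC = 1519 + 380 = 1899. Profit = 1580 − 1899 = -£319.
Shutting down would mean losing the fixed cost of £1519, so operating at a loss of £319 is better by £1200.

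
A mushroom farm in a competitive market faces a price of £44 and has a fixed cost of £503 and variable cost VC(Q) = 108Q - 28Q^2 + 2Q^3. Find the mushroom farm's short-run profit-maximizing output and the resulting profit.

AVC = 108 - 28Q + 2Q^2 has its minimum £10 at Q = 7; price £44 clears that bar, so the firm operates.
With MC = 108 - 56Q + 6Q^2, P = MC on the upward-sloping part at Q* = 8.
TR = 44·8 = 352. TC = 503 + 96 = 599. Profit = 352 − 599 = -£247.
By producing, the firm covers all variable cost plus £256 of fixed cost; shutting down would lose the full £503.

Profit = -£247 at Q = 8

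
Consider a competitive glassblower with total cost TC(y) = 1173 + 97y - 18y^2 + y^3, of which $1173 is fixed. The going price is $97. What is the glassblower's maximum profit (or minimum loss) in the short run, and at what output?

AVC = 97 - 18y + y^2; min AVC = $16 at y = 9. Since P = $97 ≥ min AVC, the firm produces.
MC = 97 - 36y + 3y^2. Setting P = MC and taking the root on the rising branch gives y* = 12.
TR = 97·12 = 1164. TC = 1173 + 300 = 1473. Profit = 1164 − 1473 = -$309.
Shutting down would mean losing the fixed cost of $1173, so operating at a loss of $309 is better by $864.

Profit = -$309 at y = 12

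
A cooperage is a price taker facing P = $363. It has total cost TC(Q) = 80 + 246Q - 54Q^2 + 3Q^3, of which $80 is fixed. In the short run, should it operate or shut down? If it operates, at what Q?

Produce at Q = 13

Variable cost is VC = 246Q - 54Q^2 + 3Q^3, so AVC = VC/Q = 246 - 54Q + 3Q^2 and MC = dTC/dQ = 246 - 108Q + 9Q^2.
AVC is minimized where dAVC/dQ = -54 + 6Q = 0, at Q = 9; min AVC = 246 - 54·9 + 3·9^2 = $3.
Since P = $363 ≥ min AVC = $3, price covers variable cost and the firm should produce.
Solving P = MC: -117 - 108Q + 9Q^2 = 0 ⇒ Q = -1 or 13. On the upward-sloping branch, Q* = 13.
Check: AVC at Q = 13 is $51 ≤ P, so revenue covers variable cost.
Profit = P·Q − TC = 363·13 − 743 = $3976.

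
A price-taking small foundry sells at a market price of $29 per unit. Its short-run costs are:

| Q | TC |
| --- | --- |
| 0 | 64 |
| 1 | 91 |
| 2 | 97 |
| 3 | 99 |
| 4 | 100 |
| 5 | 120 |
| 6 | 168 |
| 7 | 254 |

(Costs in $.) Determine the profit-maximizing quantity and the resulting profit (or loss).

Q = 5; profit = $25

Profit at each row (π = 29Q − TC): Q=0: -64; Q=1: -62; Q=2: -39; Q=3: -12; Q=4: 16; Q=5: 25; Q=6: 6; Q=7: -51.
Profit is maximized at Q = 5. AVC there is 56/5 = $11.20 ≤ P, so producing beats shutting down (which would give -$64).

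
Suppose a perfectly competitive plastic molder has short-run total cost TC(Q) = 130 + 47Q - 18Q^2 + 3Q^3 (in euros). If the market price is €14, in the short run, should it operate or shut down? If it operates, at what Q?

Shut down

Strip out fixed cost: VC = 47Q - 18Q^2 + 3Q^3. Then AVC = 47 - 18Q + 3Q^2 and MC = 47 - 36Q + 9Q^2.
The AVC parabola has its vertex at Q = 18/6 = 3, where AVC = 47 - 18·3 + 3·3^2 = €20.
Since P = €14 < min AVC = €20, price fails to cover variable cost at any output.
Best response: produce nothing and absorb the €130 fixed cost.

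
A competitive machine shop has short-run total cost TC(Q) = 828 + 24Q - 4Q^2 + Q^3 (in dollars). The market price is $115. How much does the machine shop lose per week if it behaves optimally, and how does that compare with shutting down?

Profit = -$338 at Q = 7

AVC = 24 - 4Q + Q^2 has its minimum $20 at Q = 2; price $115 clears that bar, so the firm operates.
With MC = 24 - 8Q + 3Q^2, P = MC on the upward-sloping part at Q* = 7.
TR = 115·7 = 805. TC = 828 + 315 = 1143. Profit = 805 − 1143 = -$338.
That loss of $338 beats the $828 the firm would lose by shutting down; producing recovers $490 of fixed cost.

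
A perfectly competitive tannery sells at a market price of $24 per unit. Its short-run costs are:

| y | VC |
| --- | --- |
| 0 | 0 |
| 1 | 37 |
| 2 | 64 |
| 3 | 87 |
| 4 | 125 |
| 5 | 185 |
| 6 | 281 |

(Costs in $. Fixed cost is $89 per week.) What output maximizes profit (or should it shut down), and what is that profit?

y = 0 (shut down); profit = -$89

Compute π = P·y − TC at each output: y=0: -89; y=1: -102; y=2: -105; y=3: -104; y=4: -118; y=5: -154; y=6: -226.
Profit is highest at y = 0. Equivalently, the lowest AVC in the table is 87/3 ≈ $29 at y = 3, and P = $24 falls below it — price never covers variable cost, so the firm shuts down and loses only its fixed cost.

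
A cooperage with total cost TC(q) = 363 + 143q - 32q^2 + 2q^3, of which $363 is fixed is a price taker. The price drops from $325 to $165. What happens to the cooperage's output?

MC = 143 - 64q + 6q^2; the shutdown threshold is min AVC = $15 (at q = 8).
With P = $325 above the shutdown price, P = MC gives q = 13.
At P = $165 ≥ min AVC, set P = MC: q = 11. The firm stays open but cuts output.

Output falls from 13 to 11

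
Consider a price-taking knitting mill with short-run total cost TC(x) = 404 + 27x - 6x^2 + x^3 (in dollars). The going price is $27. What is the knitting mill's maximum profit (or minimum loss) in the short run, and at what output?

AVC = 27 - 6x + x^2; min AVC = $18 at x = 3. Since P = $27 ≥ min AVC, the firm produces.
MC = 27 - 12x + 3x^2. Setting P = MC and taking the root on the rising branch gives x* = 4.
TR = 27·4 = 108. TC = 404 + 76 = 480. Profit = 108 − 480 = -$372.
That loss of $372 beats the $404 the firm would lose by shutting down; producing recovers $32 of fixed cost.

Profit = -$372 at x = 4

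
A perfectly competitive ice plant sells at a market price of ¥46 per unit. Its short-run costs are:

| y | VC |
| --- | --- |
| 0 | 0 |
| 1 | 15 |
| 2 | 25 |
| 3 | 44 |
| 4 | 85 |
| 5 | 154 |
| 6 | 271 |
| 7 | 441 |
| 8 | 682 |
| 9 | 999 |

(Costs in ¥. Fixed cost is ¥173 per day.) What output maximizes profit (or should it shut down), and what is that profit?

y = 4; profit = -¥74

Profit at each row (π = 46y − TC): y=0: -173; y=1: -142; y=2: -106; y=3: -79; y=4: -74; y=5: -97; y=6: -168; y=7: -292; y=8: -487; y=9: -758.
Profit is maximized at y = 4. AVC there is 85/4 = ¥21.25 ≤ P, so producing beats shutting down (which would give -¥173).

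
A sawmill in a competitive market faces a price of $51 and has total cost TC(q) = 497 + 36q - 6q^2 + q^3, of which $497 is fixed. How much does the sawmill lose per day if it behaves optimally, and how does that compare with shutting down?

Profit = -$397 at q = 5

AVC = 36 - 6q + q^2 has its minimum $27 at q = 3; price $51 clears that bar, so the firm operates.
MC = 36 - 12q + 3q^2. Setting P = MC and taking the root on the rising branch gives q* = 5.
TR = 51·5 = 255. TC = 497 + 155 = 652. Profit = 255 − 652 = -$397.
By producing, the firm covers all variable cost plus $100 of fixed cost; shutting down would lose the full $497.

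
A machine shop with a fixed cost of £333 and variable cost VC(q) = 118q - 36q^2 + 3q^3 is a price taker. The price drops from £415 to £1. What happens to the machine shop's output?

MC = 118 - 72q + 9q^2; the shutdown threshold is min AVC = £10 (at q = 6).
At P = £415 ≥ min AVC, set P = MC on the rising branch: q = 11.
At P = £1 < min AVC = £10, price no longer covers variable cost at any output, so the firm shuts down: q = 0.

Output falls from 11 to 0 (the firm shuts down)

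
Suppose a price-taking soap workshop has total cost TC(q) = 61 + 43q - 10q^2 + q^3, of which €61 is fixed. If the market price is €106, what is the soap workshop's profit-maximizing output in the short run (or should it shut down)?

From TC, MC = TC'(q) = 43 - 20q + 3q^2 and AVC = VC/q = 43 - 10q + q^2.
AVC hits its minimum where MC = AVC, at q = 5, giving min AVC = 43 - 10·5 + 5^2 = €18.
Since P = €106 ≥ min AVC = €18, price covers variable cost and the firm should produce.
Set P = MC: 106 = 43 - 20q + 3q^2 → -63 - 20q + 3q^2 = 0. The roots are q = -7/3 and q = 9; the profit-maximizing output is on the rising part of MC, so q* = 9.
Check: AVC at q = 9 is €34 ≤ P, so revenue covers variable cost.
Profit = P·q − TC = 106·9 − 367 = €587.

Produce at q = 9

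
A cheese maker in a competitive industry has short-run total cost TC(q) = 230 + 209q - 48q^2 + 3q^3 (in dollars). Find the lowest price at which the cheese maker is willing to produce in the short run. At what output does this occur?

Short-run supply begins at min AVC. From VC = 209q - 48q^2 + 3q^3, AVC = 209 - 48q + 3q^2.
At the minimum of AVC, MC = AVC. MC = 209 - 96q + 9q^2; setting MC = AVC gives 6q^2 - 48q = 0, so q = 8. min AVC = 17.
For P < $17 the firm produces nothing.

$17 per unit, at q = 8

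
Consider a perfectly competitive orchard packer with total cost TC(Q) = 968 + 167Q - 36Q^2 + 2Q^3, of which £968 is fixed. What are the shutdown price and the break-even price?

Shutdown price = £5; break-even price = £101

AVC = 167 - 36Q + 2Q^2; minimized at Q = 9, giving min AVC = £5. That is the shutdown price.
ATC = 968/Q + 167 - 36Q + 2Q^2. Setting dATC/dQ = −968/Q^2 − 36 + 4Q = 0 gives Q = 11 (since 4·11^3 − 36·11^2 = 968).
min ATC = 968/11 + 167 − 36·11 + 2·11^2 = £101. That is the break-even price.
Between these two prices the firm operates at a loss; above £101 it earns a profit.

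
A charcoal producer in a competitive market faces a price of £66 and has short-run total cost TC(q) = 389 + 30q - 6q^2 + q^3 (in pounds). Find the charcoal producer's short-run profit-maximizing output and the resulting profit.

Profit = -£173 at q = 6

AVC = 30 - 6q + q^2 has its minimum £21 at q = 3; price £66 clears that bar, so the firm operates.
With MC = 30 - 12q + 3q^2, P = MC on the upward-sloping part at q* = 6.
TR = 66·6 = 396. TC = 389 + 180 = 569. Profit = 396 − 569 = -£173.
By producing, the firm covers all variable cost plus £216 of fixed cost; shutting down would lose the full £389.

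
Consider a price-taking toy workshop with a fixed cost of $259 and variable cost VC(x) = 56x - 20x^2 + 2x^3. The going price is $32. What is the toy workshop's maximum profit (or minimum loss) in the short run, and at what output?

AVC = 56 - 20x + 2x^2; min AVC = $6 at x = 5. Since P = $32 ≥ min AVC, the firm produces.
MC = 56 - 40x + 6x^2. Setting P = MC and taking the root on the rising branch gives x* = 6.
TR = 32·6 = 192. TC = 259 + 48 = 307. Profit = 192 − 307 = -$115.
By producing, the firm covers all variable cost plus $144 of fixed cost; shutting down would lose the full $259.

Profit = -$115 at x = 6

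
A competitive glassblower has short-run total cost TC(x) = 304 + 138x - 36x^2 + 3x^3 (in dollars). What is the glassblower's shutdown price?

$30 per unit

The firm shuts down when price falls below the minimum of average variable cost. AVC = VC/x = 138 - 36x + 3x^2.
dAVC/dx = -36 + 6x = 0 gives x = 6. min AVC = 138 - 36·6 + 3·6^2 = 30.
For P < $30 the firm produces nothing.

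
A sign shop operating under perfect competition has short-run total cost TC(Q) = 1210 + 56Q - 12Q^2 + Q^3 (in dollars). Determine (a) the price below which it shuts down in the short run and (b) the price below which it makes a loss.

Shutdown price = $20; break-even price = $155

Shutdown price = min AVC. AVC = 56 - 12Q + Q^2, with vertex at Q = 6 and minimum $20.
ATC = 1210/Q + 56 - 12Q + Q^2. Setting dATC/dQ = −1210/Q^2 − 12 + 2Q = 0 gives Q = 11 (since 2·11^3 − 12·11^2 = 1210).
min ATC = 1210/11 + 56 − 12·11 + 11^2 = $155. That is the break-even price.
For $20 ≤ P < $155 the firm produces at a loss; below $20 it shuts down.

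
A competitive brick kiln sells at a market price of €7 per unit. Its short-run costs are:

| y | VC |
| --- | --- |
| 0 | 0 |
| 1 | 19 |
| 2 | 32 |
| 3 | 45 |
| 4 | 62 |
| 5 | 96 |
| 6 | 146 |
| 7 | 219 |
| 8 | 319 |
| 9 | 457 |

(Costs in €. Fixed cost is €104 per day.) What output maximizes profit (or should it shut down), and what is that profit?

Compute π = P·y − TC at each output: y=0: -104; y=1: -116; y=2: -122; y=3: -128; y=4: -138; y=5: -165; y=6: -208; y=7: -274; y=8: -367; y=9: -498.
Profit is highest at y = 0. Equivalently, the lowest AVC in the table is 45/3 ≈ €15 at y = 3, and P = €7 falls below it — price never covers variable cost, so the firm shuts down and loses only its fixed cost.

y = 0 (shut down); profit = -€104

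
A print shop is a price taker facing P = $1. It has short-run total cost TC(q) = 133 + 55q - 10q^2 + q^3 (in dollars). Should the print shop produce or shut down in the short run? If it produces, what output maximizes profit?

Shut down

From TC, MC = TC'(q) = 55 - 20q + 3q^2 and AVC = VC/q = 55 - 10q + q^2.
AVC hits its minimum where MC = AVC, at q = 5, giving min AVC = 55 - 10·5 + 5^2 = $30.
P = $1 lies below min AVC = $30; no output level covers variable cost.
Shutting down limits the loss to fixed cost, $133.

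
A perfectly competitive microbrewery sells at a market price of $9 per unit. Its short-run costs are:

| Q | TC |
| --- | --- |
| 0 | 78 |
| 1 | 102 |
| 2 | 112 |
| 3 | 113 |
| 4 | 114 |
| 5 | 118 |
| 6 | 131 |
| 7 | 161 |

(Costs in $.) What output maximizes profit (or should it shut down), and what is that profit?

Q = 5; profit = -$73

Compute π = P·Q − TC at each output: Q=0: -78; Q=1: -93; Q=2: -94; Q=3: -86; Q=4: -78; Q=5: -73; Q=6: -77; Q=7: -98.
Profit is maximized at Q = 5. AVC there is 40/5 = $8 ≤ P, so producing beats shutting down (which would give -$78).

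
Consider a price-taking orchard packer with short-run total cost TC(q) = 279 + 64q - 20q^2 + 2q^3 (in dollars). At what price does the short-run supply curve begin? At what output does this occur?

$14 per unit, at q = 5

The shutdown price is the minimum of AVC. VC = 64q - 20q^2 + 2q^3, so AVC = 64 - 20q + 2q^2.
dAVC/dq = -20 + 4q = 0 gives q = 5. min AVC = 64 - 20·5 + 2·5^2 = 14.
So the shutdown price is $14.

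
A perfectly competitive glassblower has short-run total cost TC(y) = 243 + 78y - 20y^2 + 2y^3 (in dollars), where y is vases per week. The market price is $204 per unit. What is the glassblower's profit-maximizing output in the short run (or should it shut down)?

From TC, MC = TC'(y) = 78 - 40y + 6y^2 and AVC = VC/y = 78 - 20y + 2y^2.
The AVC parabola has its vertex at y = 20/4 = 5, where AVC = 78 - 20·5 + 2·5^2 = $28.
P = $204 exceeds min AVC = $28, so the firm stays open.
P = MC gives -126 - 40y + 6y^2 = 0, with roots -7/3 and 9. Take the larger (rising MC): y* = 9.
Check: AVC at y = 9 is $60 ≤ P, so revenue covers variable cost.
Profit = P·y − TC = 204·9 − 783 = $1053.

Produce at y = 9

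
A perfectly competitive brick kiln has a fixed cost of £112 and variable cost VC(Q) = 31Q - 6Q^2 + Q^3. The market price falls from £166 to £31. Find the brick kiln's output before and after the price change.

Output falls from 9 to 4

AVC = 31 - 6Q + Q^2, minimized at Q = 3 where min AVC = £22. MC = 31 - 12Q + 3Q^2.
At P = £166 ≥ min AVC, set P = MC on the rising branch: Q = 9.
At P = £31 ≥ min AVC, set P = MC: Q = 4. The firm stays open but cuts output.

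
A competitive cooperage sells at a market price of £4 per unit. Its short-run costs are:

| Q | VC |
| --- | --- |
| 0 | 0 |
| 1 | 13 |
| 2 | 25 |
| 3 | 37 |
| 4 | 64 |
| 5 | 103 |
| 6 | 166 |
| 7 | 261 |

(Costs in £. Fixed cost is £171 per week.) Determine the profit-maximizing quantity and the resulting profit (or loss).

Q = 0 (shut down); profit = -£171

Compute π = P·Q − TC at each output: Q=0: -171; Q=1: -180; Q=2: -188; Q=3: -196; Q=4: -219; Q=5: -254; Q=6: -313; Q=7: -404.
Profit is highest at Q = 0. Equivalently, the lowest AVC in the table is 37/3 ≈ £12.33 at Q = 3, and P = £4 falls below it — price never covers variable cost, so the firm shuts down and loses only its fixed cost.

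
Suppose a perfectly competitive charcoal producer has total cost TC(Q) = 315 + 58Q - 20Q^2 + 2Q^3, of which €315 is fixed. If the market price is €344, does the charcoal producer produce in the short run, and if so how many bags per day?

From TC, MC = TC'(Q) = 58 - 40Q + 6Q^2 and AVC = VC/Q = 58 - 20Q + 2Q^2.
AVC is minimized where dAVC/dQ = -20 + 4Q = 0, at Q = 5; min AVC = 58 - 20·5 + 2·5^2 = €8.
Since P = €344 ≥ min AVC = €8, price covers variable cost and the firm should produce.
Set P = MC: 344 = 58 - 40Q + 6Q^2 → -286 - 40Q + 6Q^2 = 0. The roots are Q = -13/3 and Q = 11; the profit-maximizing output is on the rising part of MC, so Q* = 11.
Check: AVC at Q = 11 is €80 ≤ P, so revenue covers variable cost.
Profit = P·Q − TC = 344·11 − 1195 = €2589.

Produce at Q = 11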